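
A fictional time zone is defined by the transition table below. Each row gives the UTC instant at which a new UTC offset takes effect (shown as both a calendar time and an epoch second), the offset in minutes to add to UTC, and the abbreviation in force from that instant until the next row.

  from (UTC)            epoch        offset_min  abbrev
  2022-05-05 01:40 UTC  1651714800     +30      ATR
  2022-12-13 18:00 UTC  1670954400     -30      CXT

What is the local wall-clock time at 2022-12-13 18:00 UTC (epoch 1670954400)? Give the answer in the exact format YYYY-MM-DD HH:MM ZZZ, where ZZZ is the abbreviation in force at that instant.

Query: 2022-12-13 18:00 UTC
Rule 2/2 (CXT, -00:30): 2022-12-13 18:00 UTC ≤ query < +∞
18·60 + 0 - 30 = 1050 min
1050 = 0·1440 + 1050; 1050 = 17·60 + 30 → 17:30, same day
→ 2022-12-13 17:30 CXT

2022-12-13 17:30 CXT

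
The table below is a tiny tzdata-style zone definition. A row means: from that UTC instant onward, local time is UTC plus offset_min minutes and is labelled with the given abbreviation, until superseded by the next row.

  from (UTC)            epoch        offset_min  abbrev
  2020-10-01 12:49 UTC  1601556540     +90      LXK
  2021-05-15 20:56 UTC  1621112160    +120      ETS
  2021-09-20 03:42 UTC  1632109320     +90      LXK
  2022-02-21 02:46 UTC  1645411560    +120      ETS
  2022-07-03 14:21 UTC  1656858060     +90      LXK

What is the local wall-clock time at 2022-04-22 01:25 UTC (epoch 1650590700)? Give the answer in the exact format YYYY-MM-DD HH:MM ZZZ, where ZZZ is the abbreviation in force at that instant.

2022-04-22 03:25 ETS

Query: 2022-04-22 01:25 UTC
Rule 4/5 (ETS, +02:00): 2022-02-21 02:46 UTC ≤ query < 2022-07-03 14:21 UTC
1·60 + 25 + 120 = 205 min
205 = 0·1440 + 205; 205 = 3·60 + 25 → 03:25, same day
→ 2022-04-22 03:25 ETS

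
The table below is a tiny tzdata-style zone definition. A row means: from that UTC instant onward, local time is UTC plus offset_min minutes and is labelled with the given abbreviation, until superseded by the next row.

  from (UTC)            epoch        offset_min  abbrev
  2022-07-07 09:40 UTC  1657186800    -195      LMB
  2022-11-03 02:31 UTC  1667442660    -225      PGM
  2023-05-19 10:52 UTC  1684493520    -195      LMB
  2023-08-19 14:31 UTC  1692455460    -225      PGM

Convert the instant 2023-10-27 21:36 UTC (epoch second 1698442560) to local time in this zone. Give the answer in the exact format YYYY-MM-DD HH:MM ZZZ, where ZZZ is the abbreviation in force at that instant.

2023-10-27 17:51 PGM

Query: 2023-10-27 21:36 UTC
Rule 4/4 (PGM, -03:45): 2023-08-19 14:31 UTC ≤ query < +∞
21·60 + 36 - 225 = 1071 min
1071 = 0·1440 + 1071; 1071 = 17·60 + 51 → 17:51, same day
→ 2023-10-27 17:51 PGM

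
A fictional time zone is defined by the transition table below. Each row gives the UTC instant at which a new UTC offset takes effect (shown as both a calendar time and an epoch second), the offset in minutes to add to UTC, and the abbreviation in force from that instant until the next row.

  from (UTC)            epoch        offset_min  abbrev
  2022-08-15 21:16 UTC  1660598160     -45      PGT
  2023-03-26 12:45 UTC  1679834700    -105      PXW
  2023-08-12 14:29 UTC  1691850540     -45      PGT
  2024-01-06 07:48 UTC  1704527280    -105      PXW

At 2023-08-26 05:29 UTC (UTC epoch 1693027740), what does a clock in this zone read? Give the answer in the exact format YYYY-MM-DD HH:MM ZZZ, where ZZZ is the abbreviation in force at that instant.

Query: 2023-08-26 05:29 UTC
Rule 3/4 (PGT, -00:45): 2023-08-12 14:29 UTC ≤ query < 2024-01-06 07:48 UTC
5·60 + 29 - 45 = 284 min
284 = 0·1440 + 284; 284 = 4·60 + 44 → 04:44, same day
→ 2023-08-26 04:44 PGT

2023-08-26 04:44 PGT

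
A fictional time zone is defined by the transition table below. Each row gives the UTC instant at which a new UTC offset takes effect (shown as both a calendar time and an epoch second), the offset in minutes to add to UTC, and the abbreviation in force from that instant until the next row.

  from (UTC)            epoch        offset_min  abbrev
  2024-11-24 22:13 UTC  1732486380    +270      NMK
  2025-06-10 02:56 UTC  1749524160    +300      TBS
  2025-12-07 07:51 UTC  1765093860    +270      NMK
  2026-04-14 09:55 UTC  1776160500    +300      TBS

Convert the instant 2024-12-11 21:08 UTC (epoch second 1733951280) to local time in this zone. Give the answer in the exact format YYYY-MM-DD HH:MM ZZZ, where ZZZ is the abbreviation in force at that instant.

Query: 2024-12-11 21:08 UTC
Rule 1/4 (NMK, +04:30): 2024-11-24 22:13 UTC ≤ query < 2025-06-10 02:56 UTC
21·60 + 8 + 270 = 1538 min
1538 = 1·1440 + 98; 98 = 1·60 + 38 → 01:38, 2024-12-11 + 1 day = 2024-12-12
→ 2024-12-12 01:38 NMK

2024-12-12 01:38 NMK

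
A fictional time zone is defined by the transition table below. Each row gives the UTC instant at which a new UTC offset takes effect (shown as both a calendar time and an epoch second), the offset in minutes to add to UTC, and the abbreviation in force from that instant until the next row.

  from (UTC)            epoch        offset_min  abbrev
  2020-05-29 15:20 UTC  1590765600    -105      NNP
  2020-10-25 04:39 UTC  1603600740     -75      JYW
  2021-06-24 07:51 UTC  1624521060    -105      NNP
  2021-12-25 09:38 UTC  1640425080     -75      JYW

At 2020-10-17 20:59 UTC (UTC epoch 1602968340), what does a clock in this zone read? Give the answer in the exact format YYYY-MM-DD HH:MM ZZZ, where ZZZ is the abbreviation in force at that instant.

Query: 2020-10-17 20:59 UTC
Rule 1/4 (NNP, -01:45): 2020-05-29 15:20 UTC ≤ query < 2020-10-25 04:39 UTC
20·60 + 59 - 105 = 1154 min
1154 = 0·1440 + 1154; 1154 = 19·60 + 14 → 19:14, same day
→ 2020-10-17 19:14 NNP

2020-10-17 19:14 NNP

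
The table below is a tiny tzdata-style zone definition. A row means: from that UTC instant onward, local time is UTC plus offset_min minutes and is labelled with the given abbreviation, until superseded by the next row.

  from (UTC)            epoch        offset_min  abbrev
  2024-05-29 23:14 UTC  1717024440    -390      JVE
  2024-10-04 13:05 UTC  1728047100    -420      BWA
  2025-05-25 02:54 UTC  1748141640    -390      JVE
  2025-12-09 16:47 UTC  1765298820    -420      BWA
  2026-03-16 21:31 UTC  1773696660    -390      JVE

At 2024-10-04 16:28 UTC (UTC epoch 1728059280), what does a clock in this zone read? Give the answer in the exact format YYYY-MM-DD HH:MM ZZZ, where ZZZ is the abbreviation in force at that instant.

Query: 2024-10-04 16:28 UTC
Rule 2/5 (BWA, -07:00): 2024-10-04 13:05 UTC ≤ query < 2025-05-25 02:54 UTC
16·60 + 28 - 420 = 568 min
568 = 0·1440 + 568; 568 = 9·60 + 28 → 09:28, same day
→ 2024-10-04 09:28 BWA

2024-10-04 09:28 BWA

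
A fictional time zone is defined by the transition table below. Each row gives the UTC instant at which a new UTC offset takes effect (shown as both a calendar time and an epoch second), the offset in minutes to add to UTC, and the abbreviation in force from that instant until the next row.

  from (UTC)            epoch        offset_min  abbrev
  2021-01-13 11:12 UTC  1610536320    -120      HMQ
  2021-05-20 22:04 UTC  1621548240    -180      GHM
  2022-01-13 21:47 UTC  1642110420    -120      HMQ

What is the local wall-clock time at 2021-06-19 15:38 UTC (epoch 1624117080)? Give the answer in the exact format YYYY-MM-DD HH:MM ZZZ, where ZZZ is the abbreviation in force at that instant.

2021-06-19 12:38 GHM

Query: 2021-06-19 15:38 UTC
Rule 2/3 (GHM, -03:00): 2021-05-20 22:04 UTC ≤ query < 2022-01-13 21:47 UTC
15·60 + 38 - 180 = 758 min
758 = 0·1440 + 758; 758 = 12·60 + 38 → 12:38, same day
→ 2021-06-19 12:38 GHM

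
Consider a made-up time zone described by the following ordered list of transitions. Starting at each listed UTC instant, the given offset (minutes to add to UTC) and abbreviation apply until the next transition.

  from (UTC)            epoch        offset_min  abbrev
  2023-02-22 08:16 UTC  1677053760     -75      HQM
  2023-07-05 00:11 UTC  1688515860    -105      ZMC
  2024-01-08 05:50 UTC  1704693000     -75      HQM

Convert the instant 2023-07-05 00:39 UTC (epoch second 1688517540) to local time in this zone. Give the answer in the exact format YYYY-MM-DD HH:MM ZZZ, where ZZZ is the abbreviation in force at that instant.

Query: 2023-07-05 00:39 UTC
Rule 2/3 (ZMC, -01:45): 2023-07-05 00:11 UTC ≤ query < 2024-01-08 05:50 UTC
0·60 + 39 - 105 = -66 min
-66 = -1·1440 + 1374; 1374 = 22·60 + 54 → 22:54, 2023-07-05 - 1 day = 2023-07-04
→ 2023-07-04 22:54 ZMC

2023-07-04 22:54 ZMC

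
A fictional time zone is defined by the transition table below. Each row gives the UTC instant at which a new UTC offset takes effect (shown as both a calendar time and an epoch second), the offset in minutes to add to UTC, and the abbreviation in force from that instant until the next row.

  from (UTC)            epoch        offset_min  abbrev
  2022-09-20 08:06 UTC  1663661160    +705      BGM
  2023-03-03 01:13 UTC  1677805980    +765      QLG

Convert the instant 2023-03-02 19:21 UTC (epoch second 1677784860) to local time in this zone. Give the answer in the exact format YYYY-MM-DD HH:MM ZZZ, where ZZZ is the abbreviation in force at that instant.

2023-03-03 07:06 BGM

Query: 2023-03-02 19:21 UTC
Rule 1/2 (BGM, +11:45): 2022-09-20 08:06 UTC ≤ query < 2023-03-03 01:13 UTC
19·60 + 21 + 705 = 1866 min
1866 = 1·1440 + 426; 426 = 7·60 + 6 → 07:06, 2023-03-02 + 1 day = 2023-03-03
→ 2023-03-03 07:06 BGM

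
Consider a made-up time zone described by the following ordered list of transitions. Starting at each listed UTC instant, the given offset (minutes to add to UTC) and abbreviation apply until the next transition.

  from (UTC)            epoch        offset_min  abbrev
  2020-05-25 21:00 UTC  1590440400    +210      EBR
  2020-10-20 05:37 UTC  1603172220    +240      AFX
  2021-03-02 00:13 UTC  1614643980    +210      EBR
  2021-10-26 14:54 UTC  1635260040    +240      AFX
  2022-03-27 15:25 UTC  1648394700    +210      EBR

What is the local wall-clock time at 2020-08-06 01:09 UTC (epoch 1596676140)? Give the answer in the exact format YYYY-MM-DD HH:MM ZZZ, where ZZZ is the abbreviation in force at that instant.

Query: 2020-08-06 01:09 UTC
Rule 1/5 (EBR, +03:30): 2020-05-25 21:00 UTC ≤ query < 2020-10-20 05:37 UTC
1·60 + 9 + 210 = 279 min
279 = 0·1440 + 279; 279 = 4·60 + 39 → 04:39, same day
→ 2020-08-06 04:39 EBR

2020-08-06 04:39 EBR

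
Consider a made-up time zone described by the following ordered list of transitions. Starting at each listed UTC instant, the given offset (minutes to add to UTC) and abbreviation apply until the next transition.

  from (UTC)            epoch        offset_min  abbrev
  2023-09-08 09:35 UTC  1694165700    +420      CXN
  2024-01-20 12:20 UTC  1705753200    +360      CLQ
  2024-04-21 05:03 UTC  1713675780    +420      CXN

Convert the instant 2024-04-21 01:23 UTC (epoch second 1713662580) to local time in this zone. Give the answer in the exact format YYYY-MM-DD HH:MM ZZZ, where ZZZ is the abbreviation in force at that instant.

2024-04-21 07:23 CLQ

Query: 2024-04-21 01:23 UTC
Rule 2/3 (CLQ, +06:00): 2024-01-20 12:20 UTC ≤ query < 2024-04-21 05:03 UTC
1·60 + 23 + 360 = 443 min
443 = 0·1440 + 443; 443 = 7·60 + 23 → 07:23, same day
→ 2024-04-21 07:23 CLQ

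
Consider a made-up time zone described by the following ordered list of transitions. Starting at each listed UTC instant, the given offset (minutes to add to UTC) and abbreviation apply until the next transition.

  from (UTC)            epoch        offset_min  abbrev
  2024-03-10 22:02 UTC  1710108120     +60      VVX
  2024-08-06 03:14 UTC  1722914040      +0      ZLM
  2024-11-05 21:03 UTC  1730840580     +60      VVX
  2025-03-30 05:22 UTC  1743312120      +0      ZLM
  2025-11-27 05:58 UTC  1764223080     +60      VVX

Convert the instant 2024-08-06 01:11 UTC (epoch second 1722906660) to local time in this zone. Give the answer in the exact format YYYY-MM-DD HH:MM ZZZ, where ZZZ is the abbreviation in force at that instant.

Query: 2024-08-06 01:11 UTC
Rule 1/5 (VVX, +01:00): 2024-03-10 22:02 UTC ≤ query < 2024-08-06 03:14 UTC
1·60 + 11 + 60 = 131 min
131 = 0·1440 + 131; 131 = 2·60 + 11 → 02:11, same day
→ 2024-08-06 02:11 VVX

2024-08-06 02:11 VVX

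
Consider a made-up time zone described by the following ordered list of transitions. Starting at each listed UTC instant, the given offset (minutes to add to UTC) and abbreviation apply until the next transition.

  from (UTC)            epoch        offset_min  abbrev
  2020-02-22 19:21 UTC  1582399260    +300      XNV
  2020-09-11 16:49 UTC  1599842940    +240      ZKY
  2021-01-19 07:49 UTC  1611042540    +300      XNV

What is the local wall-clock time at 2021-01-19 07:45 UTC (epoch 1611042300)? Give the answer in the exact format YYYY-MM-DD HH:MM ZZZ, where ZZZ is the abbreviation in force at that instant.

2021-01-19 11:45 ZKY

Query: 2021-01-19 07:45 UTC
Rule 2/3 (ZKY, +04:00): 2020-09-11 16:49 UTC ≤ query < 2021-01-19 07:49 UTC
7·60 + 45 + 240 = 705 min
705 = 0·1440 + 705; 705 = 11·60 + 45 → 11:45, same day
→ 2021-01-19 11:45 ZKY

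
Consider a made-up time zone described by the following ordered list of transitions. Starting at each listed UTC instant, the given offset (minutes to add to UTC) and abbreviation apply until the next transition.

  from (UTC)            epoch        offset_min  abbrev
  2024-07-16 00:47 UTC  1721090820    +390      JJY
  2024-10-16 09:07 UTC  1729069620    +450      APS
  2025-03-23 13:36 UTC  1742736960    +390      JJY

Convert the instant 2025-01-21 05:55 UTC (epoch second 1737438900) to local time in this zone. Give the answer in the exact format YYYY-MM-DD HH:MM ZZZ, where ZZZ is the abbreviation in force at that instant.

2025-01-21 13:25 APS

Query: 2025-01-21 05:55 UTC
Rule 2/3 (APS, +07:30): 2024-10-16 09:07 UTC ≤ query < 2025-03-23 13:36 UTC
5·60 + 55 + 450 = 805 min
805 = 0·1440 + 805; 805 = 13·60 + 25 → 13:25, same day
→ 2025-01-21 13:25 APS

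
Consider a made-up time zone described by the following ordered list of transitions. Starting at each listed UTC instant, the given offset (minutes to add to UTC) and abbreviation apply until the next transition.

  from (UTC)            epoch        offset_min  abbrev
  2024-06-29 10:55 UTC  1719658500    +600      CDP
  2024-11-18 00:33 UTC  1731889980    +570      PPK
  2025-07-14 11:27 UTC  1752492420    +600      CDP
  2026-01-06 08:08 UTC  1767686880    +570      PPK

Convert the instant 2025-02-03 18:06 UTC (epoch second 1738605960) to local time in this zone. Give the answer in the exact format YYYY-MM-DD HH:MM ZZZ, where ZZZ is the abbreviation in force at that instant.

Query: 2025-02-03 18:06 UTC
Rule 2/4 (PPK, +09:30): 2024-11-18 00:33 UTC ≤ query < 2025-07-14 11:27 UTC
18·60 + 6 + 570 = 1656 min
1656 = 1·1440 + 216; 216 = 3·60 + 36 → 03:36, 2025-02-03 + 1 day = 2025-02-04
→ 2025-02-04 03:36 PPK

2025-02-04 03:36 PPK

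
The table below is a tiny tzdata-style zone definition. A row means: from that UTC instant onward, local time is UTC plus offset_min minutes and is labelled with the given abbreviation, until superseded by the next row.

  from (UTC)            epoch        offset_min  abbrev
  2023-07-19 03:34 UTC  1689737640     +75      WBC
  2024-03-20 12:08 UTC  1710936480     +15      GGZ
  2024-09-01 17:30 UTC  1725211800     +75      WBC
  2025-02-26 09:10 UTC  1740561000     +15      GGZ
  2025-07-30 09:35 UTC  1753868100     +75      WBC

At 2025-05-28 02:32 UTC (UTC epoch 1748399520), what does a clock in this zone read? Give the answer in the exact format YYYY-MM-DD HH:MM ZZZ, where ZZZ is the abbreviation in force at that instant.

Query: 2025-05-28 02:32 UTC
Rule 4/5 (GGZ, +00:15): 2025-02-26 09:10 UTC ≤ query < 2025-07-30 09:35 UTC
2·60 + 32 + 15 = 167 min
167 = 0·1440 + 167; 167 = 2·60 + 47 → 02:47, same day
→ 2025-05-28 02:47 GGZ

2025-05-28 02:47 GGZ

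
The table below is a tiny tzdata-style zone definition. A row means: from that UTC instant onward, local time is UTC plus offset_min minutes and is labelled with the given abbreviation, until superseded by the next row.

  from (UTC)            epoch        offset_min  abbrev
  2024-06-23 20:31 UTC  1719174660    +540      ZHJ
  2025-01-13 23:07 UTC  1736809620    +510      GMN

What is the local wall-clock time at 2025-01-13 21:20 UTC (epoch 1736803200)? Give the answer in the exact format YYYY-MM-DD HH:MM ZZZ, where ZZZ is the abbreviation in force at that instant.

2025-01-14 06:20 ZHJ

Query: 2025-01-13 21:20 UTC
Rule 1/2 (ZHJ, +09:00): 2024-06-23 20:31 UTC ≤ query < 2025-01-13 23:07 UTC
21·60 + 20 + 540 = 1820 min
1820 = 1·1440 + 380; 380 = 6·60 + 20 → 06:20, 2025-01-13 + 1 day = 2025-01-14
→ 2025-01-14 06:20 ZHJ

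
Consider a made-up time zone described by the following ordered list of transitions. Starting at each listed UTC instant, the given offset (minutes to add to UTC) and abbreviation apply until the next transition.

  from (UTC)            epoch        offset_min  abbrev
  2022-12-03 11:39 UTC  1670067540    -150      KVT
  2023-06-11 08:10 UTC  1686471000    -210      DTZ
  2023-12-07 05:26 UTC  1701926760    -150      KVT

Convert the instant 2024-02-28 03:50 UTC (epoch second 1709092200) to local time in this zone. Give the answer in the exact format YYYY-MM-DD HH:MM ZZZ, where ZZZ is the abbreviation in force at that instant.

Query: 2024-02-28 03:50 UTC
Rule 3/3 (KVT, -02:30): 2023-12-07 05:26 UTC ≤ query < +∞
3·60 + 50 - 150 = 80 min
80 = 0·1440 + 80; 80 = 1·60 + 20 → 01:20, same day
→ 2024-02-28 01:20 KVT

2024-02-28 01:20 KVT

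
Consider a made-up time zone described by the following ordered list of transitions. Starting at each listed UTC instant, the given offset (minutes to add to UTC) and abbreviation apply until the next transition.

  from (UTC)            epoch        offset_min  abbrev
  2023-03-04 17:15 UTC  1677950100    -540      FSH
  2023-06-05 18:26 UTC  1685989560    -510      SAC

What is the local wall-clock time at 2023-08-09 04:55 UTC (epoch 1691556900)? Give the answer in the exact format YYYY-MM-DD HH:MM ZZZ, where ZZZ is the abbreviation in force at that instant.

2023-08-08 20:25 SAC

Query: 2023-08-09 04:55 UTC
Rule 2/2 (SAC, -08:30): 2023-06-05 18:26 UTC ≤ query < +∞
4·60 + 55 - 510 = -215 min
-215 = -1·1440 + 1225; 1225 = 20·60 + 25 → 20:25, 2023-08-09 - 1 day = 2023-08-08
→ 2023-08-08 20:25 SAC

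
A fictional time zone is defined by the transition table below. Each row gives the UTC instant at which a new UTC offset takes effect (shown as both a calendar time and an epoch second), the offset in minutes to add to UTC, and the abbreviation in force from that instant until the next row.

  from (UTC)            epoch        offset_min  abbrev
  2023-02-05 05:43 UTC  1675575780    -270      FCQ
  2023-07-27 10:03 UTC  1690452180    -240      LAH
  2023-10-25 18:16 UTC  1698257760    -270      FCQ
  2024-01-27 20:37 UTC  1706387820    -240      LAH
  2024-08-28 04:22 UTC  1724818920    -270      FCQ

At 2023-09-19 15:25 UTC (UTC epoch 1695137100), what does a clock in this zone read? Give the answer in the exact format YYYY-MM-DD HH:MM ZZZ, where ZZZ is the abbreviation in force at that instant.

Query: 2023-09-19 15:25 UTC
Rule 2/5 (LAH, -04:00): 2023-07-27 10:03 UTC ≤ query < 2023-10-25 18:16 UTC
15·60 + 25 - 240 = 685 min
685 = 0·1440 + 685; 685 = 11·60 + 25 → 11:25, same day
→ 2023-09-19 11:25 LAH

2023-09-19 11:25 LAH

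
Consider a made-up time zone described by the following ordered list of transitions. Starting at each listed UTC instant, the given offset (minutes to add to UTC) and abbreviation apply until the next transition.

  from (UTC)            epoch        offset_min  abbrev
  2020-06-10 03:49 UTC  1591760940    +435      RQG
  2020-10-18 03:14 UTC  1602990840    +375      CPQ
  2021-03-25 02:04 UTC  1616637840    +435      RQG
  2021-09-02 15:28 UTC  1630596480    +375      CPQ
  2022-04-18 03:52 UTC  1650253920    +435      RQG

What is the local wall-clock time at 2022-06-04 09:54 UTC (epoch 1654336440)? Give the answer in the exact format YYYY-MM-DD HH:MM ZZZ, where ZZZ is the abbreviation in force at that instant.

2022-06-04 17:09 RQG

Query: 2022-06-04 09:54 UTC
Rule 5/5 (RQG, +07:15): 2022-04-18 03:52 UTC ≤ query < +∞
9·60 + 54 + 435 = 1029 min
1029 = 0·1440 + 1029; 1029 = 17·60 + 9 → 17:09, same day
→ 2022-06-04 17:09 RQG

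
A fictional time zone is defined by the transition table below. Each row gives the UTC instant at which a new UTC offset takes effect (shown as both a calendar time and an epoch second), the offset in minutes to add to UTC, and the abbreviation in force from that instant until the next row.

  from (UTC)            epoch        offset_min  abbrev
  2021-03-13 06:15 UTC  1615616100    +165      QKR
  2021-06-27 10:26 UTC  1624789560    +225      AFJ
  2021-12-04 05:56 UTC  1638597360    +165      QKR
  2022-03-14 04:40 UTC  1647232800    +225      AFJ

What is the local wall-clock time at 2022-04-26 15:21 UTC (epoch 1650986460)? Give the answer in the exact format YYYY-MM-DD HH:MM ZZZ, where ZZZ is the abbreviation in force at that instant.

2022-04-26 19:06 AFJ

Query: 2022-04-26 15:21 UTC
Rule 4/4 (AFJ, +03:45): 2022-03-14 04:40 UTC ≤ query < +∞
15·60 + 21 + 225 = 1146 min
1146 = 0·1440 + 1146; 1146 = 19·60 + 6 → 19:06, same day
→ 2022-04-26 19:06 AFJ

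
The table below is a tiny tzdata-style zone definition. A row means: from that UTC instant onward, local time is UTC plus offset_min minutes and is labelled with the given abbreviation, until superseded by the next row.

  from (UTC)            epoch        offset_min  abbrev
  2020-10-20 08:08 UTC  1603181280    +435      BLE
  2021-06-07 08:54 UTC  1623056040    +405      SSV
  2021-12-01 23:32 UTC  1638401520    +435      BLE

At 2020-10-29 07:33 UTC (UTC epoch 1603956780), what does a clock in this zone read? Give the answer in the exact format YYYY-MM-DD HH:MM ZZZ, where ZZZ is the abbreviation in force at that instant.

Query: 2020-10-29 07:33 UTC
Rule 1/3 (BLE, +07:15): 2020-10-20 08:08 UTC ≤ query < 2021-06-07 08:54 UTC
7·60 + 33 + 435 = 888 min
888 = 0·1440 + 888; 888 = 14·60 + 48 → 14:48, same day
→ 2020-10-29 14:48 BLE

2020-10-29 14:48 BLE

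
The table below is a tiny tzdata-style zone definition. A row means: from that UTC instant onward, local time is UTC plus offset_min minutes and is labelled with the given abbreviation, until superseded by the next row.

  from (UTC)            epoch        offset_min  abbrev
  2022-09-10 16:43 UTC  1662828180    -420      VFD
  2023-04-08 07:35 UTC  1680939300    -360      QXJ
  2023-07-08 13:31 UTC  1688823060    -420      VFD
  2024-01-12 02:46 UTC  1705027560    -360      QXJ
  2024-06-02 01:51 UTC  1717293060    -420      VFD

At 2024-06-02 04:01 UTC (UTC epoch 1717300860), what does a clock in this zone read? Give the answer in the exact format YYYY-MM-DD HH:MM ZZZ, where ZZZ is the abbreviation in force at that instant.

2024-06-01 21:01 VFD

Query: 2024-06-02 04:01 UTC
Rule 5/5 (VFD, -07:00): 2024-06-02 01:51 UTC ≤ query < +∞
4·60 + 1 - 420 = -179 min
-179 = -1·1440 + 1261; 1261 = 21·60 + 1 → 21:01, 2024-06-02 - 1 day = 2024-06-01
→ 2024-06-01 21:01 VFD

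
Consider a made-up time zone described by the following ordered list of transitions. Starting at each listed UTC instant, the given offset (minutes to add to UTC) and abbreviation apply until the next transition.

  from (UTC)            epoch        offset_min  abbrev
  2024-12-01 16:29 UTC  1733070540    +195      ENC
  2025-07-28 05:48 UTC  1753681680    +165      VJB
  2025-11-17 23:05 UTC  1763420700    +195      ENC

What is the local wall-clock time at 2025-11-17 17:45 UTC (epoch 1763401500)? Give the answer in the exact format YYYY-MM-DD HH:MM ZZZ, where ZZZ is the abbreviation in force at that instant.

Query: 2025-11-17 17:45 UTC
Rule 2/3 (VJB, +02:45): 2025-07-28 05:48 UTC ≤ query < 2025-11-17 23:05 UTC
17·60 + 45 + 165 = 1230 min
1230 = 0·1440 + 1230; 1230 = 20·60 + 30 → 20:30, same day
→ 2025-11-17 20:30 VJB

2025-11-17 20:30 VJB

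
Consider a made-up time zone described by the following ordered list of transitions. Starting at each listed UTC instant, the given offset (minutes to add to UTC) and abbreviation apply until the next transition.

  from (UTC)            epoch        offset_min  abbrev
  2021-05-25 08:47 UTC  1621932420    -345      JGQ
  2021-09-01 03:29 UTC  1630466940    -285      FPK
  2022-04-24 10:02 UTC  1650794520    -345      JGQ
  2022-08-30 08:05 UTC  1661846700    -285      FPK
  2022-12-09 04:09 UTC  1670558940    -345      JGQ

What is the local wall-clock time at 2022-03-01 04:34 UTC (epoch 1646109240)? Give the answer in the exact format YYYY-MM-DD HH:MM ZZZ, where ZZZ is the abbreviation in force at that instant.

Query: 2022-03-01 04:34 UTC
Rule 2/5 (FPK, -04:45): 2021-09-01 03:29 UTC ≤ query < 2022-04-24 10:02 UTC
4·60 + 34 - 285 = -11 min
-11 = -1·1440 + 1429; 1429 = 23·60 + 49 → 23:49, 2022-03-01 - 1 day = 2022-02-28
→ 2022-02-28 23:49 FPK

2022-02-28 23:49 FPK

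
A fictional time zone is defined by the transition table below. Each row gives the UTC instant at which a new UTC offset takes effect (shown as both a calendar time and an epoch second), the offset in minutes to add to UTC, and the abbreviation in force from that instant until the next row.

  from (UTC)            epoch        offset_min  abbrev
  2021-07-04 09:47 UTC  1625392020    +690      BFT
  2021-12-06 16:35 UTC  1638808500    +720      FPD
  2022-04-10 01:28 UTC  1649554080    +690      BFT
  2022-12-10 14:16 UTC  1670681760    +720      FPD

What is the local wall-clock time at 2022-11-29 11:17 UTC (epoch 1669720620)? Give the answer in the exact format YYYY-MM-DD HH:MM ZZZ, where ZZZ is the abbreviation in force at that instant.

2022-11-29 22:47 BFT

Query: 2022-11-29 11:17 UTC
Rule 3/4 (BFT, +11:30): 2022-04-10 01:28 UTC ≤ query < 2022-12-10 14:16 UTC
11·60 + 17 + 690 = 1367 min
1367 = 0·1440 + 1367; 1367 = 22·60 + 47 → 22:47, same day
→ 2022-11-29 22:47 BFT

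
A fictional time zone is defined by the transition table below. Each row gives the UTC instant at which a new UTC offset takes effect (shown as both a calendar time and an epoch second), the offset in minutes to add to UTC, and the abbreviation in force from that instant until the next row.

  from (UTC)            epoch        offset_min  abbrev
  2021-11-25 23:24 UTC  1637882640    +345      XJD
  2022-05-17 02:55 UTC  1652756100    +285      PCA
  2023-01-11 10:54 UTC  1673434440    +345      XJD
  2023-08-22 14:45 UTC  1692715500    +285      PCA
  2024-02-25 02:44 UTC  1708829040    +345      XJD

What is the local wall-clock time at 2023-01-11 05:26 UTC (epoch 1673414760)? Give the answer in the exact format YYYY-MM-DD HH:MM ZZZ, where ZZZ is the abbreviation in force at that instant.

Query: 2023-01-11 05:26 UTC
Rule 2/5 (PCA, +04:45): 2022-05-17 02:55 UTC ≤ query < 2023-01-11 10:54 UTC
5·60 + 26 + 285 = 611 min
611 = 0·1440 + 611; 611 = 10·60 + 11 → 10:11, same day
→ 2023-01-11 10:11 PCA

2023-01-11 10:11 PCA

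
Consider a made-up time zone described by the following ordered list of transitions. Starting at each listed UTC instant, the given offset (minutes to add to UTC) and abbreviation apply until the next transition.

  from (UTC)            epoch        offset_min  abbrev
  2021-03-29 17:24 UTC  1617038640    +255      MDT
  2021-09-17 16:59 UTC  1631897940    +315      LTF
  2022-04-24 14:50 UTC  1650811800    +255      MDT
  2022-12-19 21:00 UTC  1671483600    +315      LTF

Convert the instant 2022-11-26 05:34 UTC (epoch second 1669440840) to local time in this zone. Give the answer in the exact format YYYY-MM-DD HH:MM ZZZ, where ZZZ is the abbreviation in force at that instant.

Query: 2022-11-26 05:34 UTC
Rule 3/4 (MDT, +04:15): 2022-04-24 14:50 UTC ≤ query < 2022-12-19 21:00 UTC
5·60 + 34 + 255 = 589 min
589 = 0·1440 + 589; 589 = 9·60 + 49 → 09:49, same day
→ 2022-11-26 09:49 MDT

2022-11-26 09:49 MDT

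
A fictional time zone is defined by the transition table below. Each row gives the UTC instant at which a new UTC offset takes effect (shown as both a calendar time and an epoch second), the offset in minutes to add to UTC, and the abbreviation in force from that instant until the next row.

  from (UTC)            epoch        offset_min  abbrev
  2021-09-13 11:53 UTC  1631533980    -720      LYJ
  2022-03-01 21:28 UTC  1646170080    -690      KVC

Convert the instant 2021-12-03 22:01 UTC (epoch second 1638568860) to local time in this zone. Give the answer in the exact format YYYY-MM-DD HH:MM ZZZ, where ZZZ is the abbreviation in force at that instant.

Query: 2021-12-03 22:01 UTC
Rule 1/2 (LYJ, -12:00): 2021-09-13 11:53 UTC ≤ query < 2022-03-01 21:28 UTC
22·60 + 1 - 720 = 601 min
601 = 0·1440 + 601; 601 = 10·60 + 1 → 10:01, same day
→ 2021-12-03 10:01 LYJ

2021-12-03 10:01 LYJ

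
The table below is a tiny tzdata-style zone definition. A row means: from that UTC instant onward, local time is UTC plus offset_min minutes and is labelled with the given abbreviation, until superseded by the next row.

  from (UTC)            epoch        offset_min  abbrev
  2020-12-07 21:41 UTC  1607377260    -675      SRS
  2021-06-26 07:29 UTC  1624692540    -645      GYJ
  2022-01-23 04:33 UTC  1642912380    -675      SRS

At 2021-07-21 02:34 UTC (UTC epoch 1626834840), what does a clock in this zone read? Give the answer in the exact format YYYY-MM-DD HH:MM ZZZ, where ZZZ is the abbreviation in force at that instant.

2021-07-20 15:49 GYJ

Query: 2021-07-21 02:34 UTC
Rule 2/3 (GYJ, -10:45): 2021-06-26 07:29 UTC ≤ query < 2022-01-23 04:33 UTC
2·60 + 34 - 645 = -491 min
-491 = -1·1440 + 949; 949 = 15·60 + 49 → 15:49, 2021-07-21 - 1 day = 2021-07-20
→ 2021-07-20 15:49 GYJ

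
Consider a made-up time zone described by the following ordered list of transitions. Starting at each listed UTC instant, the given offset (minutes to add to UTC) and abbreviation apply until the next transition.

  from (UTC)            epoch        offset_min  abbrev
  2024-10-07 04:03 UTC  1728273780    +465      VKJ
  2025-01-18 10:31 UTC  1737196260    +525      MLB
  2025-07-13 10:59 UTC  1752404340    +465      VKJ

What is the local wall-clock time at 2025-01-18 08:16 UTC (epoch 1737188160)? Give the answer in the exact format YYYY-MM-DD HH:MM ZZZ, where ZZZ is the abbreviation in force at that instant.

2025-01-18 16:01 VKJ

Query: 2025-01-18 08:16 UTC
Rule 1/3 (VKJ, +07:45): 2024-10-07 04:03 UTC ≤ query < 2025-01-18 10:31 UTC
8·60 + 16 + 465 = 961 min
961 = 0·1440 + 961; 961 = 16·60 + 1 → 16:01, same day
→ 2025-01-18 16:01 VKJ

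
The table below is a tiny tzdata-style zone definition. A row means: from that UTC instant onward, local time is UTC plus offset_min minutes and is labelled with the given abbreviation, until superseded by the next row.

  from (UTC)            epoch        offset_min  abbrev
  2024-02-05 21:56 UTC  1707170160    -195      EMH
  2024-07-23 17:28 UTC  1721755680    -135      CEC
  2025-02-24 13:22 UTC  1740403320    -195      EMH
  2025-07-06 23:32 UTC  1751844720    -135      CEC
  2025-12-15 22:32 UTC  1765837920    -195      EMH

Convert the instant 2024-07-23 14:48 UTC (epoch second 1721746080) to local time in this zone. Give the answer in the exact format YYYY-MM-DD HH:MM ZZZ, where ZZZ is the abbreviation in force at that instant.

Query: 2024-07-23 14:48 UTC
Rule 1/5 (EMH, -03:15): 2024-02-05 21:56 UTC ≤ query < 2024-07-23 17:28 UTC
14·60 + 48 - 195 = 693 min
693 = 0·1440 + 693; 693 = 11·60 + 33 → 11:33, same day
→ 2024-07-23 11:33 EMH

2024-07-23 11:33 EMH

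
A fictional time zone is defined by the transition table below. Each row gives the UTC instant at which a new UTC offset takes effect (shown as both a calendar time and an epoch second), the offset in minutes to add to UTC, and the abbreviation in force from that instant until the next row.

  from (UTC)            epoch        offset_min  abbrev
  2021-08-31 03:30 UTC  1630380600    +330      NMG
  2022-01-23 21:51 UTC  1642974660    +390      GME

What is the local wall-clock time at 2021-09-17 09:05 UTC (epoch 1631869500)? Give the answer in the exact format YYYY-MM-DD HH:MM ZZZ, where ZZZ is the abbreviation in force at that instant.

Query: 2021-09-17 09:05 UTC
Rule 1/2 (NMG, +05:30): 2021-08-31 03:30 UTC ≤ query < 2022-01-23 21:51 UTC
9·60 + 5 + 330 = 875 min
875 = 0·1440 + 875; 875 = 14·60 + 35 → 14:35, same day
→ 2021-09-17 14:35 NMG

2021-09-17 14:35 NMG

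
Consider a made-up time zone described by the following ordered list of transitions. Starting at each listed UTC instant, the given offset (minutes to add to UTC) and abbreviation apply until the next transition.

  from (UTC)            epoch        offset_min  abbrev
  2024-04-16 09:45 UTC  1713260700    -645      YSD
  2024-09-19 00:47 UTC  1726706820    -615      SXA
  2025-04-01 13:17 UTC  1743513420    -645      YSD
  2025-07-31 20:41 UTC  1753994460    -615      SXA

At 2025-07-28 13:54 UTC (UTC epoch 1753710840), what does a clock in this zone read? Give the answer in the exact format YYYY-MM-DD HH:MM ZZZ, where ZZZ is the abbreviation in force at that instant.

Query: 2025-07-28 13:54 UTC
Rule 3/4 (YSD, -10:45): 2025-04-01 13:17 UTC ≤ query < 2025-07-31 20:41 UTC
13·60 + 54 - 645 = 189 min
189 = 0·1440 + 189; 189 = 3·60 + 9 → 03:09, same day
→ 2025-07-28 03:09 YSD

2025-07-28 03:09 YSD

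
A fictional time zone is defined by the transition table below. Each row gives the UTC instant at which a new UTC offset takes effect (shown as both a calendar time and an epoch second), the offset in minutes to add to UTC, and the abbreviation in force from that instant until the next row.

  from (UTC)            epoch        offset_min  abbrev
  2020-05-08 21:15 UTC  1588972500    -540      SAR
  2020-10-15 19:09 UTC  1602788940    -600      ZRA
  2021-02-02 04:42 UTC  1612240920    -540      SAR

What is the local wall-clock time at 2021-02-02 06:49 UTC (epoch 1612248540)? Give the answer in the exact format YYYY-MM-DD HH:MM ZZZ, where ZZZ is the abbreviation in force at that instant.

2021-02-01 21:49 SAR

Query: 2021-02-02 06:49 UTC
Rule 3/3 (SAR, -09:00): 2021-02-02 04:42 UTC ≤ query < +∞
6·60 + 49 - 540 = -131 min
-131 = -1·1440 + 1309; 1309 = 21·60 + 49 → 21:49, 2021-02-02 - 1 day = 2021-02-01
→ 2021-02-01 21:49 SAR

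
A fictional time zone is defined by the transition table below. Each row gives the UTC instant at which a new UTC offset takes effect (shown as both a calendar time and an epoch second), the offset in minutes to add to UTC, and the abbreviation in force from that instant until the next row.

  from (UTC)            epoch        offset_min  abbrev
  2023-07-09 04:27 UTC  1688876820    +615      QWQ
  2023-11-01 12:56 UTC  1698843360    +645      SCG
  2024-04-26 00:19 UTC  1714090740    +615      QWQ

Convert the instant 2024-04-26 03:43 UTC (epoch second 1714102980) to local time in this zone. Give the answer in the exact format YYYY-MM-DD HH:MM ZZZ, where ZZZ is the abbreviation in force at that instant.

2024-04-26 13:58 QWQ

Query: 2024-04-26 03:43 UTC
Rule 3/3 (QWQ, +10:15): 2024-04-26 00:19 UTC ≤ query < +∞
3·60 + 43 + 615 = 838 min
838 = 0·1440 + 838; 838 = 13·60 + 58 → 13:58, same day
→ 2024-04-26 13:58 QWQ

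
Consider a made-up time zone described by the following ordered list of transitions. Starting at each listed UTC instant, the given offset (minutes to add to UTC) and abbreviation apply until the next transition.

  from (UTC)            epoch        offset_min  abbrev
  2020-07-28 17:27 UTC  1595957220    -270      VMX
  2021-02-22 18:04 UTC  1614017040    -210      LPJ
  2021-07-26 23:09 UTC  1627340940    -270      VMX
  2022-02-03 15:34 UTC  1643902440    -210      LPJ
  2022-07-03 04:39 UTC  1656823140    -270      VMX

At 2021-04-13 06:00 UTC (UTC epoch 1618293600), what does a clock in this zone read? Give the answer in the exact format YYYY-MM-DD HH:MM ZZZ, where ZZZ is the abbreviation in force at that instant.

2021-04-13 02:30 LPJ

Query: 2021-04-13 06:00 UTC
Rule 2/5 (LPJ, -03:30): 2021-02-22 18:04 UTC ≤ query < 2021-07-26 23:09 UTC
6·60 + 0 - 210 = 150 min
150 = 0·1440 + 150; 150 = 2·60 + 30 → 02:30, same day
→ 2021-04-13 02:30 LPJ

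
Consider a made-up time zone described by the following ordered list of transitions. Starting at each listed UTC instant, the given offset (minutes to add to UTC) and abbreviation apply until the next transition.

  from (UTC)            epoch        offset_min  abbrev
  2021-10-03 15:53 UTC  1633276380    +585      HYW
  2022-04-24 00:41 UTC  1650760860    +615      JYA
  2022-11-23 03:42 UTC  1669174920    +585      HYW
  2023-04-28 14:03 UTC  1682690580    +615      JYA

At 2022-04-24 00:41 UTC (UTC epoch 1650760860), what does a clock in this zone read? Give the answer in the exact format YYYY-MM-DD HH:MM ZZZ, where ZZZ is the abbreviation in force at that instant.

Query: 2022-04-24 00:41 UTC
Rule 2/4 (JYA, +10:15): 2022-04-24 00:41 UTC ≤ query < 2022-11-23 03:42 UTC
0·60 + 41 + 615 = 656 min
656 = 0·1440 + 656; 656 = 10·60 + 56 → 10:56, same day
→ 2022-04-24 10:56 JYA

2022-04-24 10:56 JYA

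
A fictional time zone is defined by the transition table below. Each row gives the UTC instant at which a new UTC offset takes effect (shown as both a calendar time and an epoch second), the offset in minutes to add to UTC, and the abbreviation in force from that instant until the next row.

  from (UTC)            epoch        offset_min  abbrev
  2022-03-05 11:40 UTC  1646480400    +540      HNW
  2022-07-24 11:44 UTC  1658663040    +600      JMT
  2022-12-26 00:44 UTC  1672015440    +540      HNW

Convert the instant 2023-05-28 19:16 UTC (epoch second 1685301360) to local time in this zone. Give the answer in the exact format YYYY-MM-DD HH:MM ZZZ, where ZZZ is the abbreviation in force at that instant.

Query: 2023-05-28 19:16 UTC
Rule 3/3 (HNW, +09:00): 2022-12-26 00:44 UTC ≤ query < +∞
19·60 + 16 + 540 = 1696 min
1696 = 1·1440 + 256; 256 = 4·60 + 16 → 04:16, 2023-05-28 + 1 day = 2023-05-29
→ 2023-05-29 04:16 HNW

2023-05-29 04:16 HNW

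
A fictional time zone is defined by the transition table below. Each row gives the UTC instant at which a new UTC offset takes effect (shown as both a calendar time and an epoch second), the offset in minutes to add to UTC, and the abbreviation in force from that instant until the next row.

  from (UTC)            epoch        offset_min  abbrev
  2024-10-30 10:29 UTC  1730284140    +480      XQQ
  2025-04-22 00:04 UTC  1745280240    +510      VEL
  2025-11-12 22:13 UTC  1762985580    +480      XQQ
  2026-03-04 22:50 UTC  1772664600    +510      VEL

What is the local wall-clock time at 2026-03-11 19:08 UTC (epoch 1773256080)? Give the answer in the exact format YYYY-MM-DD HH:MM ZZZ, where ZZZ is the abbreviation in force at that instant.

Query: 2026-03-11 19:08 UTC
Rule 4/4 (VEL, +08:30): 2026-03-04 22:50 UTC ≤ query < +∞
19·60 + 8 + 510 = 1658 min
1658 = 1·1440 + 218; 218 = 3·60 + 38 → 03:38, 2026-03-11 + 1 day = 2026-03-12
→ 2026-03-12 03:38 VEL

2026-03-12 03:38 VEL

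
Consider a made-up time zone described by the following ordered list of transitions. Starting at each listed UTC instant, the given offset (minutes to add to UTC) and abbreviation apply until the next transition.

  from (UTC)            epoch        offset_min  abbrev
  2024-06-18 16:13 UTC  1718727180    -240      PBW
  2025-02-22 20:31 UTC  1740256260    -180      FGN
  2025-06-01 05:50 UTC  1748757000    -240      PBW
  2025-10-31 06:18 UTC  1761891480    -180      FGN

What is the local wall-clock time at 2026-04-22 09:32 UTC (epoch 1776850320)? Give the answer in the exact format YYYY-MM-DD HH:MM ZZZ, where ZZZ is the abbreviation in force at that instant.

Query: 2026-04-22 09:32 UTC
Rule 4/4 (FGN, -03:00): 2025-10-31 06:18 UTC ≤ query < +∞
9·60 + 32 - 180 = 392 min
392 = 0·1440 + 392; 392 = 6·60 + 32 → 06:32, same day
→ 2026-04-22 06:32 FGN

2026-04-22 06:32 FGN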